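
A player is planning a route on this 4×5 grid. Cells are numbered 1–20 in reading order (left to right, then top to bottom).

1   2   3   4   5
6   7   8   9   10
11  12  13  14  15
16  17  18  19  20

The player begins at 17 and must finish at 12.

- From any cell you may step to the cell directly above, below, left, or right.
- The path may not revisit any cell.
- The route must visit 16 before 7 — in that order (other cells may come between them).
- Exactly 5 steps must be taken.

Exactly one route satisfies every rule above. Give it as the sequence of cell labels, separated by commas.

17, 16, 11, 6, 7, 12

The waypoints must appear in the order 16, 7, with no cell reused.
Route from 17: left to 16, 2× up (reaching 6), right to 7, down to 12 — 5 moves in all.
Check: order respected (16 at step 1, 7 at step 4); 5 moves as required.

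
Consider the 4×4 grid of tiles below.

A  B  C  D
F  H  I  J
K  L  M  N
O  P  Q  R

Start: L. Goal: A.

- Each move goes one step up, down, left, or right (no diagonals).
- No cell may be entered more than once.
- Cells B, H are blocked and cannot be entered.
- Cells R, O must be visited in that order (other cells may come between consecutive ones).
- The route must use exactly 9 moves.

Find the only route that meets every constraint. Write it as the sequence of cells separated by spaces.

L M N R Q P O K F A

The waypoints must appear in the order R, O, with no cell reused.
Route from L: 2× right (reaching N), down to R, 3× left (reaching O), 3× up (reaching A) — 9 moves in all.
Check: order respected (R at step 3, O at step 6); 9 moves as required.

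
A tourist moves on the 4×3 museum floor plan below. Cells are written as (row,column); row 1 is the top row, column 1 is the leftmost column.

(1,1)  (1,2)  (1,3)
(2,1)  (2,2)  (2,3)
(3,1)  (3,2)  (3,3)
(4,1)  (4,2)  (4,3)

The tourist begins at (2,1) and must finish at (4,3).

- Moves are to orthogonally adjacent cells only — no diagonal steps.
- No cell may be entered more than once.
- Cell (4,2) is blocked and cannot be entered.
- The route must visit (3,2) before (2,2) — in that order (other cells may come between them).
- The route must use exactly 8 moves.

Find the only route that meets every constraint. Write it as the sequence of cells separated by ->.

(2,1) -> (3,1) -> (3,2) -> (2,2) -> (1,2) -> (1,3) -> (2,3) -> (3,3) -> (4,3)

The waypoints must appear in the order (3,2), (2,2), with no cell reused.
Route from (2,1): down 1 to (3,1), right 1 to (3,2), up 2 to (1,2), right 1 to (1,3), down 3 to (4,3) — 8 moves in all.
Check: order respected ((3,2) at step 2, (2,2) at step 3); 8 moves as required.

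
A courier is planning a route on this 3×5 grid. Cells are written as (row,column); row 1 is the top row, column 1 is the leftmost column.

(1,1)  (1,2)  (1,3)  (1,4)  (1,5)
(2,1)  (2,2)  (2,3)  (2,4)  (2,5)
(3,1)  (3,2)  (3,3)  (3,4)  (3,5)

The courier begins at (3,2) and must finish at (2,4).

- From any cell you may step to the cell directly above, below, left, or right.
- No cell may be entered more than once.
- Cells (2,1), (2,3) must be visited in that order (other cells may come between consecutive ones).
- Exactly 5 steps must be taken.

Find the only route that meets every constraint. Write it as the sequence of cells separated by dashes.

The waypoints must appear in the order (2,1), (2,3), with no cell reused.
Route from (3,2): left to (3,1), up to (2,1), 3× right (reaching (2,4)) — 5 moves in all.
Check: order respected ((2,1) at step 2, (2,3) at step 4); 5 moves as required.

(3,2) - (3,1) - (2,1) - (2,2) - (2,3) - (2,4)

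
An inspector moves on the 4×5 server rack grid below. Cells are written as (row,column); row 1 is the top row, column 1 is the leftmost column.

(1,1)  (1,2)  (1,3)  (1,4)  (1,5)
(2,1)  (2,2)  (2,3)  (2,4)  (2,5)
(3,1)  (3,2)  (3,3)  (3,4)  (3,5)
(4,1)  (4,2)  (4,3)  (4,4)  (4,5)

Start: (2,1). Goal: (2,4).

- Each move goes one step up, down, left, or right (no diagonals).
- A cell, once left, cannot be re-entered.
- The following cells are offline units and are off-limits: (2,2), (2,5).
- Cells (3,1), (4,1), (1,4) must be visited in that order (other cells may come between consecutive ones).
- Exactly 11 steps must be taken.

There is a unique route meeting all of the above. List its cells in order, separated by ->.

The waypoints must appear in the order (3,1), (4,1), (1,4), with no cell reused.
Route from (2,1): down 2 to (4,1), right 3 to (4,4), up 1 to (3,4), left 1 to (3,3), up 2 to (1,3), right 1 to (1,4), down 1 to (2,4) — 11 moves in all.
Check: order respected ((3,1) at step 1, (4,1) at step 2, (1,4) at step 10); 11 moves as required.

(2,1) -> (3,1) -> (4,1) -> (4,2) -> (4,3) -> (4,4) -> (3,4) -> (3,3) -> (2,3) -> (1,3) -> (1,4) -> (2,4)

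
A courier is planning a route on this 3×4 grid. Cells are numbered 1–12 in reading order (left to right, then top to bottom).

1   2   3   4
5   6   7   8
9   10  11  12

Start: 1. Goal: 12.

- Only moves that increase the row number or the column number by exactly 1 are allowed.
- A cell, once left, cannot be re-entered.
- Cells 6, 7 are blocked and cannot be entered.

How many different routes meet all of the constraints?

2

A right/down-only route from 1 to 12 makes exactly 2 down-moves and 3 right-moves in some order.
With no other constraints that would be C(5,2) = 10 routes.
Subtract routes through each blocked cell (inclusion–exclusion for overlaps): − through 6: 6 − through 7: 6 + through 6&7: 4 → 2.
That gives 2 routes.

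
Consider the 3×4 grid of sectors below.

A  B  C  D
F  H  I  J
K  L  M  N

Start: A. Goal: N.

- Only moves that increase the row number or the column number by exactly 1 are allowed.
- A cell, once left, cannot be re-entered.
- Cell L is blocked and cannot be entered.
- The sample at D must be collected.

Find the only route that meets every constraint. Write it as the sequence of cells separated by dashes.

Moves only go right or down, so the column and row indices never decrease.
Route from A: right 3 to D, down 2 to N — 5 moves in all.
Check: all required cells visited.

A - B - C - D - J - N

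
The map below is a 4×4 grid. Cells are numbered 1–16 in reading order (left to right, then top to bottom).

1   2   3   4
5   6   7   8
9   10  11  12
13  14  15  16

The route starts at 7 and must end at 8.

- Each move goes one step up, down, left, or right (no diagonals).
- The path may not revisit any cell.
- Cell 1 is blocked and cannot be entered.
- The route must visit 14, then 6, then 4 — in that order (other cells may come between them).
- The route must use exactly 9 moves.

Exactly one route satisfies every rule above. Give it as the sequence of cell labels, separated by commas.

7, 11, 15, 14, 10, 6, 2, 3, 4, 8

The waypoints must appear in the order 14, 6, 4, with no cell reused.
Route from 7: down 2 to 15, left 1 to 14, up 3 to 2, right 2 to 4, down 1 to 8 — 9 moves in all.
Check: order respected (14 at step 3, 6 at step 5, 4 at step 8); 9 moves as required.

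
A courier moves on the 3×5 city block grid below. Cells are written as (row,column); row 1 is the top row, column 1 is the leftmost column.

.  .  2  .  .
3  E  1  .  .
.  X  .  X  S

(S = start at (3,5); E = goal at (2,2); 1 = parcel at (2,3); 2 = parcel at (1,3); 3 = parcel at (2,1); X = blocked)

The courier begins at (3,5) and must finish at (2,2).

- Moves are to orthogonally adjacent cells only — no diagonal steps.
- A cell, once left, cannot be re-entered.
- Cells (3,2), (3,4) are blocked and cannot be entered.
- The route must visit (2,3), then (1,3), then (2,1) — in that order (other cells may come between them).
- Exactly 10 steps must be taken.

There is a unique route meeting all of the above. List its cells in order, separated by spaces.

(3,5) (2,5) (1,5) (1,4) (2,4) (2,3) (1,3) (1,2) (1,1) (2,1) (2,2)

The waypoints must appear in the order (2,3), (1,3), (2,1), with no cell reused.
Route from (3,5): 2× up (reaching (1,5)), left to (1,4), down to (2,4), left to (2,3), up to (1,3), 2× left (reaching (1,1)), down to (2,1), right to (2,2) — 10 moves in all.
Check: order respected (1 at step 5, 2 at step 6, 3 at step 9); 10 moves as required.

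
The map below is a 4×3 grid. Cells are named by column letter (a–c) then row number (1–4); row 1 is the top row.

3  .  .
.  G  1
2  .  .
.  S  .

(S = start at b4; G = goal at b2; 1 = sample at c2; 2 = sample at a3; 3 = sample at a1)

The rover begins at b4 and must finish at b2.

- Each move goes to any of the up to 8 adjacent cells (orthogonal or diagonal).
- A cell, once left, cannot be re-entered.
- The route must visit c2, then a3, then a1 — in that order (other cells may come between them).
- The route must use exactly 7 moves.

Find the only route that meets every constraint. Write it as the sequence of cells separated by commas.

The waypoints must appear in the order c2, a3, a1, with no cell reused.
Route from b4: up-right to c3, up to c2, down-left to b3, left to a3, 2× up (reaching a1), down-right to b2 — 7 moves in all.
Check: order respected (1 at step 2, 2 at step 4, 3 at step 6); 7 moves as required.

b4, c3, c2, b3, a3, a2, a1, b2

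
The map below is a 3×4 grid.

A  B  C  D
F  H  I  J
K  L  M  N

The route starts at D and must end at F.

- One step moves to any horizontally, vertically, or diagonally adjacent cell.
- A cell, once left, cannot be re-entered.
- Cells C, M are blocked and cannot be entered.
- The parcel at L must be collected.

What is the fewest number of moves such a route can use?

Any route passes through L somewhere between D and F. Summing Chebyshev distances along the two legs (D → L → F) gives a lower bound of 2 + 1 = 3 moves.
A route of 3 moves achieves this: D → I → L → F.
Since 3 matches the lower bound, it is optimal.

3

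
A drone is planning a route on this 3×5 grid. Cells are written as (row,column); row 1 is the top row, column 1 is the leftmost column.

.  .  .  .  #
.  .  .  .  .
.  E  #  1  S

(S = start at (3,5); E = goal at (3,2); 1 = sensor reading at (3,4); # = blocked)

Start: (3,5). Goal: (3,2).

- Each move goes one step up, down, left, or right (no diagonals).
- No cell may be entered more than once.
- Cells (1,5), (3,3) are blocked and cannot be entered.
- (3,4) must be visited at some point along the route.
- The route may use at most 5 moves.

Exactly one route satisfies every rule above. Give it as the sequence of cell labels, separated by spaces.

(3,5) (3,4) (2,4) (2,3) (2,2) (3,2)

Any route must reach (3,4) and still end at (3,2) within 5 moves, so the order of the required stops is forced.
Route from (3,5): left to (3,4), up to (2,4), 2× left (reaching (2,2)), down to (3,2) — 5 moves in all.
Check: all required cells visited; 5 ≤ 5 moves.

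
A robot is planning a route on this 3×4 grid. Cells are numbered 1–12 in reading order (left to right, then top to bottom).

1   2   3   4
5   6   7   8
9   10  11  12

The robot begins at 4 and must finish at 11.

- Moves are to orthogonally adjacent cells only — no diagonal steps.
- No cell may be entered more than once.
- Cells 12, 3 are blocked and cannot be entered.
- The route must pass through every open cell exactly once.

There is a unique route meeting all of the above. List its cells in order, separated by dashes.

Need to visit all 10 open cells exactly once, starting at 4 and ending at 11.
Cell 9 has only two open neighbours (5 and 10), so the path must pass straight through it: one of those is the cell it's entered from and the other is where it exits.
Route from 4: down to 8, 2× left (reaching 6), up to 2, left to 1, 2× down (reaching 9), 2× right (reaching 11) — 9 moves in all.
Check: all 10 open cells covered.

4 - 8 - 7 - 6 - 2 - 1 - 5 - 9 - 10 - 11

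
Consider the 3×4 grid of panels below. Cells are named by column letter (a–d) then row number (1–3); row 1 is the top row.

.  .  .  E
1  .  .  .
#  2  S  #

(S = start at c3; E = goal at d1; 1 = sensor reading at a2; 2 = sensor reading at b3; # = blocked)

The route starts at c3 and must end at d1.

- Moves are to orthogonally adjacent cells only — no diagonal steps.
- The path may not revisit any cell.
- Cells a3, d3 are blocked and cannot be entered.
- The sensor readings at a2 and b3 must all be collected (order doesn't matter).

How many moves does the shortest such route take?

7

Any route passes through a2 and b3 in some order between c3 and d1. Summing Manhattan distances along each leg and taking the cheapest ordering (c3 → b3 → a2 → d1) gives a lower bound of 1 + 2 + 4 = 7 moves.
A route of 7 moves achieves this: c3 → b3 → b2 → a2 → a1 → b1 → c1 → d1.
Since 7 matches the lower bound, it is optimal.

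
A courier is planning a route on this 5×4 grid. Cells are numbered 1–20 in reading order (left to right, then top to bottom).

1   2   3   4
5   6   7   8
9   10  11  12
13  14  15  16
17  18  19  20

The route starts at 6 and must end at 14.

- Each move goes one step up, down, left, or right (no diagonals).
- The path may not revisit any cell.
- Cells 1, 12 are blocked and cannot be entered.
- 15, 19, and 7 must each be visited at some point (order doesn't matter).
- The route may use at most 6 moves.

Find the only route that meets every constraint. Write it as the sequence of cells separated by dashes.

The 6-move cap with required stops at 15, 19, 7 leaves no slack for detours.
Route from 6: right to 7, 3× down (reaching 19), left to 18, up to 14 — 6 moves in all.
Check: all required cells visited; 6 ≤ 6 moves.

6 - 7 - 11 - 15 - 19 - 18 - 14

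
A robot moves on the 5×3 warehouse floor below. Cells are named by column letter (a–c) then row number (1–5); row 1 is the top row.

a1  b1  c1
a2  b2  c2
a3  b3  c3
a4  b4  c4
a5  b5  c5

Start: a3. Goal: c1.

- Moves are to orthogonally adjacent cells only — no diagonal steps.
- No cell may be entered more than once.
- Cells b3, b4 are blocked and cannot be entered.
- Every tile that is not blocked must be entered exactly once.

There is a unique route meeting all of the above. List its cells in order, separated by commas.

a3, a4, a5, b5, c5, c4, c3, c2, b2, a2, a1, b1, c1

Need to visit all 13 open cells exactly once, starting at a3 and ending at c1.
Cell c5 has only two open neighbours (c4 and b5), so the path must pass straight through it: one of those is the cell it's entered from and the other is where it exits.
Route from a3: 2× down (reaching a5), 2× right (reaching c5), 3× up (reaching c2), 2× left (reaching a2), up to a1, 2× right (reaching c1) — 12 moves in all.
Check: all 13 open cells covered.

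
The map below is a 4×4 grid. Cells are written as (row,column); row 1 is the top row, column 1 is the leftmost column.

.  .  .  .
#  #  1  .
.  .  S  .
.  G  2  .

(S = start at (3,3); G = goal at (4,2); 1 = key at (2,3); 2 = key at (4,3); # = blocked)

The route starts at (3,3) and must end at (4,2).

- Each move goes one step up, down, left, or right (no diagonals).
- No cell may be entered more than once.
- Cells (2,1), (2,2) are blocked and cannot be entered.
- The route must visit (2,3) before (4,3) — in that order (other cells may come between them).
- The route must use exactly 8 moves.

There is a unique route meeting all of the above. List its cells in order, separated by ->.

(3,3) -> (2,3) -> (1,3) -> (1,4) -> (2,4) -> (3,4) -> (4,4) -> (4,3) -> (4,2)

The waypoints must appear in the order (2,3), (4,3), with no cell reused.
Route from (3,3): 2× up (reaching (1,3)), right to (1,4), 3× down (reaching (4,4)), 2× left (reaching (4,2)) — 8 moves in all.
Check: order respected (1 at step 1, 2 at step 7); 8 moves as required.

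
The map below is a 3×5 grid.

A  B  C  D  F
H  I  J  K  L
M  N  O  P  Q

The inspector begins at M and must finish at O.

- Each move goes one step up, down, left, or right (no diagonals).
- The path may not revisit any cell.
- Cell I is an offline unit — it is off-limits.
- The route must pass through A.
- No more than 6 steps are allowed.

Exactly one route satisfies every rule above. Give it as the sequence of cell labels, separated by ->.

M -> H -> A -> B -> C -> J -> O

Any route must reach A and still end at O within 6 moves, so the order of the required stops is forced.
Route from M: 2× up (reaching A), 2× right (reaching C), 2× down (reaching O) — 6 moves in all.
Check: all required cells visited; 6 ≤ 6 moves.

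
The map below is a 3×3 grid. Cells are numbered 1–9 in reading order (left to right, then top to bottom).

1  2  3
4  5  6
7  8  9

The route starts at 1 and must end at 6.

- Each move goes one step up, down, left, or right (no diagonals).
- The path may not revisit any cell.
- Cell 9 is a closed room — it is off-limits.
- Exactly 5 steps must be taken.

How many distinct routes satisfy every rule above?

Need simple routes of exactly 5 moves from 1 to 6 (Manhattan distance 3, so 1 moves are spent on a detour and 1 undoing it).
Enumerating: 1 4 7 8 5 6 | 1 4 5 2 3 6.
That gives 2 routes.

2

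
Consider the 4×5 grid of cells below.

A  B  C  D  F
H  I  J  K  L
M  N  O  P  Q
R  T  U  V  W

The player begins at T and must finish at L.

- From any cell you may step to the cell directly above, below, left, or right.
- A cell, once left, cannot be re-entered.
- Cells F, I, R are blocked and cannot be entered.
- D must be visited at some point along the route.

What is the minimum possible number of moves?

7

Any route passes through D somewhere between T and L. Summing Manhattan distances along the two legs (T → D → L) gives a lower bound of 5 + 2 = 7 moves.
A route of 7 moves achieves this: T → N → O → J → C → D → K → L.
Since 7 matches the lower bound, it is optimal.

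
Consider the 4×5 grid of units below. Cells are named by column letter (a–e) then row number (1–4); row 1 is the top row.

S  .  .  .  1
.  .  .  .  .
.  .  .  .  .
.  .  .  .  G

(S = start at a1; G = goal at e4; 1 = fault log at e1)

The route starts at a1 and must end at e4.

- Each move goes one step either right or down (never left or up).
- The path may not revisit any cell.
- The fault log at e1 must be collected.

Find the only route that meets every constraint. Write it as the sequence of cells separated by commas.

a1, b1, c1, d1, e1, e2, e3, e4

Moves only go right or down, so the column and row indices never decrease.
Route from a1: right 4 to e1, down 3 to e4 — 7 moves in all.
Check: all required cells visited.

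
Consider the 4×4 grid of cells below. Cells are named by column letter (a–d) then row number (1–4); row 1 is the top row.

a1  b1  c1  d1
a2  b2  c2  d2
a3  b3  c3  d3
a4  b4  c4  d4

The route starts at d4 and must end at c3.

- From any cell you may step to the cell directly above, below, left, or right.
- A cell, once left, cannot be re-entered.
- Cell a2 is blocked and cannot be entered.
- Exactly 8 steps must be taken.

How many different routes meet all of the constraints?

Need simple routes of exactly 8 moves from d4 to c3 (Manhattan distance 2, so 3 moves are spent on a detour and 3 undoing it).
Enumerating: d4 d3 d2 d1 c1 c2 b2 b3 c3 | d4 d3 d2 d1 c1 b1 b2 b3 c3 | d4 d3 d2 d1 c1 b1 b2 c2 c3 | d4 d3 d2 c2 c1 b1 b2 b3 c3 | d4 d3 d2 c2 b2 b3 b4 c4 c3 | d4 c4 b4 b3 b2 b1 c1 c2 c3 | d4 c4 b4 b3 b2 c2 d2 d3 c3 | d4 c4 b4 a4 a3 b3 b2 c2 c3.
That gives 8 routes.

8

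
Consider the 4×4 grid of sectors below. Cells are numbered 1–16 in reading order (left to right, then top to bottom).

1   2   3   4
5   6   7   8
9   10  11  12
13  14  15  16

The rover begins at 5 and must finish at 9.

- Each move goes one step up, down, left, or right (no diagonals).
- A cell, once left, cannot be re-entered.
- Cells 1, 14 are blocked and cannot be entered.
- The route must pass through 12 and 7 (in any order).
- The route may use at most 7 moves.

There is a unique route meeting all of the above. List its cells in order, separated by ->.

5 -> 6 -> 7 -> 8 -> 12 -> 11 -> 10 -> 9

Any route must reach 12 and 7 and still end at 9 within 7 moves, so the order of the required stops is forced.
Route from 5: 3× right (reaching 8), down to 12, 3× left (reaching 9) — 7 moves in all.
Check: all required cells visited; 7 ≤ 7 moves.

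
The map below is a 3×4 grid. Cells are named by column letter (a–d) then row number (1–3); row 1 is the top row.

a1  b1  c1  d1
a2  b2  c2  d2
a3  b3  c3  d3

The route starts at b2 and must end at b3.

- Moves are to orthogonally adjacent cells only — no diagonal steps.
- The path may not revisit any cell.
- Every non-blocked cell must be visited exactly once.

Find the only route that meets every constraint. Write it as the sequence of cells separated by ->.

b2 -> c2 -> c3 -> d3 -> d2 -> d1 -> c1 -> b1 -> a1 -> a2 -> a3 -> b3

Need to visit all 12 open cells exactly once, starting at b2 and ending at b3.
Route from b2: right 1 to c2, down 1 to c3, right 1 to d3, up 2 to d1, left 3 to a1, down 2 to a3, right 1 to b3 — 11 moves in all.
Check: all 12 open cells covered.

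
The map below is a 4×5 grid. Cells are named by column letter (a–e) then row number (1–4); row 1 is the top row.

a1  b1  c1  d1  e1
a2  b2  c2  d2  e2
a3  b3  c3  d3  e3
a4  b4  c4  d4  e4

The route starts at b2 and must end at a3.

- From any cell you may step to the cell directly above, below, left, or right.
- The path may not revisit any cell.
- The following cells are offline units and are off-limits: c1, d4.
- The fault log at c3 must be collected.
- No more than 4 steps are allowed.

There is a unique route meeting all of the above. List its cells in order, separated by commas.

b2, c2, c3, b3, a3

The budget equals the shortest possible length, so every move has to be on a shortest route through the required cells.
Route from b2: right to c2, down to c3, 2× left (reaching a3) — 4 moves in all.
Check: all required cells visited; 4 ≤ 4 moves.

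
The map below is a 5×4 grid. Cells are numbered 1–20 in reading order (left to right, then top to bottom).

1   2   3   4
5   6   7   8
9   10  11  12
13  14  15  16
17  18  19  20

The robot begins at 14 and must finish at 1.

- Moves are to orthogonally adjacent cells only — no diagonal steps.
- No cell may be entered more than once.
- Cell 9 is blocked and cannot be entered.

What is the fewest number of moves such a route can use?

4

The Manhattan distance from 14 to 1 is |4−1| + |2−1| = 4, so at least 4 moves are needed.
A route of 4 moves achieves this: 14 → 10 → 6 → 2 → 1.
Since 4 matches the lower bound, it is optimal.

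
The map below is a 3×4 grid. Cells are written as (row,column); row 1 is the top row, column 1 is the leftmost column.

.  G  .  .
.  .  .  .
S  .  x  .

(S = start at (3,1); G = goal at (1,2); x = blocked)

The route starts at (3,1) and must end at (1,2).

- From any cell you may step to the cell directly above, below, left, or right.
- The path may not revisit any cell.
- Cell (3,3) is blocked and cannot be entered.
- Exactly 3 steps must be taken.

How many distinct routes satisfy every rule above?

Need simple routes of exactly 3 moves from (3,1) to (1,2) (Manhattan distance 3, so 0 moves are spent on a detour and 0 undoing it).
Enumerating: (3,1) (2,1) (1,1) (1,2) | (3,1) (2,1) (2,2) (1,2) | (3,1) (3,2) (2,2) (1,2).
That gives 3 routes.

3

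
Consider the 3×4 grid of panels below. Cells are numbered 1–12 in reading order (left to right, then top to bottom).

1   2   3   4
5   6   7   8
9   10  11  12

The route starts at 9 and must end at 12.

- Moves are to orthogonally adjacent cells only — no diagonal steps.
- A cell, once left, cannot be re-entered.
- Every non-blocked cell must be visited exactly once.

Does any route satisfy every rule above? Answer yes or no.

One route that works: 9 → 5 → 1 → 2 → 6 → 10 → 11 → 7 → 3 → 4 → 8 → 12.

yes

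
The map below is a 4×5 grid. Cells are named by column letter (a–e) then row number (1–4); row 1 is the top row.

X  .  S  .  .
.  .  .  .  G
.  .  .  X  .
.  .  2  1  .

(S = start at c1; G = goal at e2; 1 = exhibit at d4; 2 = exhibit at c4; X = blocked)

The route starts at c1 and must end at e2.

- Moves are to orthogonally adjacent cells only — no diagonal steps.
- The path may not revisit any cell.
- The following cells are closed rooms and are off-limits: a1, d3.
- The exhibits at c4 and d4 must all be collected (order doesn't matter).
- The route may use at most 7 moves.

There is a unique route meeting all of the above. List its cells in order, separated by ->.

c1 -> c2 -> c3 -> c4 -> d4 -> e4 -> e3 -> e2

Any route must reach c4 and d4 and still end at e2 within 7 moves, so the order of the required stops is forced.
Route from c1: 3× down (reaching c4), 2× right (reaching e4), 2× up (reaching e2) — 7 moves in all.
Check: all required cells visited; 7 ≤ 7 moves.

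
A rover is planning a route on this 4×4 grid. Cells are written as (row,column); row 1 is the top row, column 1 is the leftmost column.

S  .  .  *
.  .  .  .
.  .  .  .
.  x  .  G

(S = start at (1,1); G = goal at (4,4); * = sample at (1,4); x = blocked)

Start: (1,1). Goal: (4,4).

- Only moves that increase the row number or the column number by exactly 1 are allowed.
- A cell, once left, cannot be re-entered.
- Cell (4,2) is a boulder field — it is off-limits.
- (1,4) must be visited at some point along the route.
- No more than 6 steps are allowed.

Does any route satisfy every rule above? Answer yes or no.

One route that works: (1,1) → (1,2) → (1,3) → (1,4) → (2,4) → (3,4) → (4,4).

yes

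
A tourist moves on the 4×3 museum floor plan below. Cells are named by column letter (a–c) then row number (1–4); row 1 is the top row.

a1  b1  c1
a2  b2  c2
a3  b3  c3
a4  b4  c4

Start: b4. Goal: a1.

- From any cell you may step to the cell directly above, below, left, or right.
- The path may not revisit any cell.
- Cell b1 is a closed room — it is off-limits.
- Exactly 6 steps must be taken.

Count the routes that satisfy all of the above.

5

Need simple routes of exactly 6 moves from b4 to a1 (Manhattan distance 4, so 1 moves are spent on a detour and 1 undoing it).
Enumerating: b4 b3 c3 c2 b2 a2 a1 | b4 a4 a3 b3 b2 a2 a1 | b4 c4 c3 c2 b2 a2 a1 | b4 c4 c3 b3 b2 a2 a1 | b4 c4 c3 b3 a3 a2 a1.
That gives 5 routes.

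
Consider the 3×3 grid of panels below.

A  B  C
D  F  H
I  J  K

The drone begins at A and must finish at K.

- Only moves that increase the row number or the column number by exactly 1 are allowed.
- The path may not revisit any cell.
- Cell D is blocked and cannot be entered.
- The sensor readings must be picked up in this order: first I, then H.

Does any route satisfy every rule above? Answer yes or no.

H lies above I, so going from I to H would need an upward move — but moves only go right/down, so I cannot be visited before H.

no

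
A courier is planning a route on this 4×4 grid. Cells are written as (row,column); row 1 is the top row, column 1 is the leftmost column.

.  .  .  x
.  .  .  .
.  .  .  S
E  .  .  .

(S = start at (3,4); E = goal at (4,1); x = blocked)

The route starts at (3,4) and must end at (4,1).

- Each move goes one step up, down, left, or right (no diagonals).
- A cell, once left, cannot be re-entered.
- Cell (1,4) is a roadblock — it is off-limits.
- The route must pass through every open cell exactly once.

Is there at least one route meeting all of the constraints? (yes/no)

no

Colour the cells like a checkerboard: each orthogonal step flips colour, so a Hamiltonian route alternates colours. Here there are 8 cells of one colour and 7 of the other, with start on the same colour as the goal — the counts and endpoints can't be arranged into an alternating sequence of length 15, so no Hamiltonian route exists.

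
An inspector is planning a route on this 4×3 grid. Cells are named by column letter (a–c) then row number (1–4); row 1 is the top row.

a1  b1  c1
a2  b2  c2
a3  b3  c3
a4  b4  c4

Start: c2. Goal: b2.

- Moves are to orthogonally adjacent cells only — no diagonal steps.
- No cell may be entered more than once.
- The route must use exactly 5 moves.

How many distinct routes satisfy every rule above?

Need simple routes of exactly 5 moves from c2 to b2 (Manhattan distance 1, so 2 moves are spent on a detour and 2 undoing it).
Enumerating: c2 c1 b1 a1 a2 b2 | c2 c3 c4 b4 b3 b2 | c2 c3 b3 a3 a2 b2.
That gives 3 routes.

3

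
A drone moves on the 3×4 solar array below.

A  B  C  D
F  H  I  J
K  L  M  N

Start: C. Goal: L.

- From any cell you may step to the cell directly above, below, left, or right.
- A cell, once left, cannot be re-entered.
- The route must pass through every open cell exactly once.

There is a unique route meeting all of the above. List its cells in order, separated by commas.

C, D, J, N, M, I, H, B, A, F, K, L

Need to visit all 12 open cells exactly once, starting at C and ending at L.
Cell D has only two open neighbours (J and C), so the path must pass straight through it: one of those is the cell it's entered from and the other is where it exits.
Route from C: right to D, 2× down (reaching N), left to M, up to I, left to H, up to B, left to A, 2× down (reaching K), right to L — 11 moves in all.
Check: all 12 open cells covered.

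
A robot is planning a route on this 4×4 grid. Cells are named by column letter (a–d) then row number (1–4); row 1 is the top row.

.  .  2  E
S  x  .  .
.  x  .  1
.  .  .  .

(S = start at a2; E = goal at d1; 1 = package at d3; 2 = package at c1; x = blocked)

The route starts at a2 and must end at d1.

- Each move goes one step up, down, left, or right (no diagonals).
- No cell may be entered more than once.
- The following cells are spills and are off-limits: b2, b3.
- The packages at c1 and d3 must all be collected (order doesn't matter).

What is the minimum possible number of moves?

Any route passes through c1 and d3 in some order between a2 and d1. Summing Manhattan distances along each leg and taking the cheapest ordering (a2 → d3 → c1 → d1) gives a lower bound of 4 + 3 + 1 = 8 moves.
A route of 8 moves achieves this: a2 → a1 → b1 → c1 → c2 → c3 → d3 → d2 → d1.
Since 8 matches the lower bound, it is optimal.

8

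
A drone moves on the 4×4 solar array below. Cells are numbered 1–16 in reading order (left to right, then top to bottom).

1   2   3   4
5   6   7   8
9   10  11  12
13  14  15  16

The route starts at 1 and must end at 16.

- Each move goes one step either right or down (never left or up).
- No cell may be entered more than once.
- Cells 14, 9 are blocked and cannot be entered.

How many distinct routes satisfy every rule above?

14

A right/down-only route from 1 to 16 makes exactly 3 down-moves and 3 right-moves in some order.
With no other constraints that would be C(6,3) = 20 routes.
Subtract routes through each blocked cell (inclusion–exclusion for overlaps): − through 9: 4 − through 14: 4 + through 9&14: 2 → 14.
That gives 14 routes.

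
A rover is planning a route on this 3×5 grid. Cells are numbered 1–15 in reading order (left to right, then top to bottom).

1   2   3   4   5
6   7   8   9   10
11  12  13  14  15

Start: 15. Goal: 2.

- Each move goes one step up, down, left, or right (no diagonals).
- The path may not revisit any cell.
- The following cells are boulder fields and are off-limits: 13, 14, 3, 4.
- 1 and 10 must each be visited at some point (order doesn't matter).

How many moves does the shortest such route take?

Any route passes through 1 and 10 in some order between 15 and 2. Summing Manhattan distances along each leg and taking the cheapest ordering (15 → 10 → 1 → 2) gives a lower bound of 1 + 5 + 1 = 7 moves.
A route of 7 moves achieves this: 15 → 10 → 9 → 8 → 7 → 6 → 1 → 2.
Since 7 matches the lower bound, it is optimal.

7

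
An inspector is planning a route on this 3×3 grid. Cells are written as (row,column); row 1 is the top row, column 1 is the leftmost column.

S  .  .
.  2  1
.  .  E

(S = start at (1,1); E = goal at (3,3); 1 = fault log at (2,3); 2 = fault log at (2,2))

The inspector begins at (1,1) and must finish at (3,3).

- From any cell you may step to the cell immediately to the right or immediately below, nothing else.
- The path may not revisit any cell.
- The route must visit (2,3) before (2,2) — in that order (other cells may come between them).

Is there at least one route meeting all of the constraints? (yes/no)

no

(2,2) lies to the left of (2,3), so going from (2,3) to (2,2) would need a leftward move — but moves only go right/down, so (2,3) cannot be visited before (2,2).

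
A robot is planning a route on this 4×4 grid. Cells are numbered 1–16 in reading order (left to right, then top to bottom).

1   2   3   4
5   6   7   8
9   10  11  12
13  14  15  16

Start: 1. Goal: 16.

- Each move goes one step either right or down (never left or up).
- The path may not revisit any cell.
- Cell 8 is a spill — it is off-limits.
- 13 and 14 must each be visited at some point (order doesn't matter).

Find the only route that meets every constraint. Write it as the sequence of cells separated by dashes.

1 - 5 - 9 - 13 - 14 - 15 - 16

Moves only go right or down, so the column and row indices never decrease.
Route from 1: down 3 to 13, right 3 to 16 — 6 moves in all.
Check: all required cells visited.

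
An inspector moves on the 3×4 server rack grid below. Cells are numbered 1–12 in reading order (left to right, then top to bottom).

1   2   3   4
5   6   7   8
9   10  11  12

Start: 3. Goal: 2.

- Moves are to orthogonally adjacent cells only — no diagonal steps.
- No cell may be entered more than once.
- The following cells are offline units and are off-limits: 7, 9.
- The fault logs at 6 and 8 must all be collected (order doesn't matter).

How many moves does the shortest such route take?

Any route passes through 6 and 8 in some order between 3 and 2. Summing Manhattan distances along each leg and taking the cheapest ordering (3 → 8 → 6 → 2) gives a lower bound of 2 + 2 + 1 = 5 moves.
That bound ignores the blocked cells. Measuring each leg by the fewest moves that actually steer around them (3→8: 2; 8→6: 4; 6→2: 1) raises the lower bound to 7.
A route of 7 moves exists: 3 → 4 → 8 → 12 → 11 → 10 → 6 → 2.
Since 7 matches that lower bound, it is optimal.

7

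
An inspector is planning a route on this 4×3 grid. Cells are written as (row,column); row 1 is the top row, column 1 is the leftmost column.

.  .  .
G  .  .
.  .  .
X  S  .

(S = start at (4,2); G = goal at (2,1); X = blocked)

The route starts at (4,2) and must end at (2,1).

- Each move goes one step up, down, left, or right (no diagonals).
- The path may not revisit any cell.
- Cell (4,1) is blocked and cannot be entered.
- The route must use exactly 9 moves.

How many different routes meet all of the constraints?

Need simple routes of exactly 9 moves from (4,2) to (2,1) (Manhattan distance 3, so 3 moves are spent on a detour and 3 undoing it).
Enumerating: (4,2) (4,3) (3,3) (2,3) (1,3) (1,2) (2,2) (3,2) (3,1) (2,1) | (4,2) (4,3) (3,3) (3,2) (2,2) (2,3) (1,3) (1,2) (1,1) (2,1).
That gives 2 routes.

2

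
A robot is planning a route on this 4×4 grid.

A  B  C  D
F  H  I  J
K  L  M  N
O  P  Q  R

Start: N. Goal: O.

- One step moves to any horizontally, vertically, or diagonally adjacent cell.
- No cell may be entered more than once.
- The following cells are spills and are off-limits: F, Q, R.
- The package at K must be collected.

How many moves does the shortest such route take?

Any route passes through K somewhere between N and O. Summing Chebyshev distances along the two legs (N → K → O) gives a lower bound of 3 + 1 = 4 moves.
A route of 4 moves achieves this: N → I → H → K → O.
Since 4 matches the lower bound, it is optimal.

4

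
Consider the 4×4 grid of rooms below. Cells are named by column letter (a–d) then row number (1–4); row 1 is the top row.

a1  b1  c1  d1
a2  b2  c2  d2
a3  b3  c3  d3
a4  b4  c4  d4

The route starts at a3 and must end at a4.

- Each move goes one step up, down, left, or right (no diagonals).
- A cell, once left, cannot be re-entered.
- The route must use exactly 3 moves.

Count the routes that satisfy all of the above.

Need simple routes of exactly 3 moves from a3 to a4 (Manhattan distance 1, so 1 moves are spent on a detour and 1 undoing it).
Enumerating: a3 b3 b4 a4.
That gives 1 route.

1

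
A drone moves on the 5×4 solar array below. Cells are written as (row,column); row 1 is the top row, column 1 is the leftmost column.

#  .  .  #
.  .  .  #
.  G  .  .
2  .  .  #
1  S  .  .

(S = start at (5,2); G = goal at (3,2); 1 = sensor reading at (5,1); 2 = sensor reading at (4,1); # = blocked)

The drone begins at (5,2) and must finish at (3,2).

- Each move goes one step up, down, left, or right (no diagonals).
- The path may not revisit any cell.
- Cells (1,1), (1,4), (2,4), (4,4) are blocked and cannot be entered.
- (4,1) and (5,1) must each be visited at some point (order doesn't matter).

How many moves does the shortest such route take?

4

Any route passes through (4,1) and (5,1) in some order between (5,2) and (3,2). Summing Manhattan distances along each leg and taking the cheapest ordering ((5,2) → (5,1) → (4,1) → (3,2)) gives a lower bound of 1 + 1 + 2 = 4 moves.
A route of 4 moves achieves this: (5,2) → (5,1) → (4,1) → (3,1) → (3,2).
Since 4 matches the lower bound, it is optimal.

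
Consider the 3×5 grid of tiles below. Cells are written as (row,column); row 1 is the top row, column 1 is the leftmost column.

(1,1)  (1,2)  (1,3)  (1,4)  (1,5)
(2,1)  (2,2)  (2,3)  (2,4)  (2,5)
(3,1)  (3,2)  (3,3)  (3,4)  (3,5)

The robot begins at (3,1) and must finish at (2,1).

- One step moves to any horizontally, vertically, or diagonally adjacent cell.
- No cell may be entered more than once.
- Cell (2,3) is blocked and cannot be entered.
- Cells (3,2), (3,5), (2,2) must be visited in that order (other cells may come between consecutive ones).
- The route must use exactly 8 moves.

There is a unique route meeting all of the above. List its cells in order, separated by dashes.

The waypoints must appear in the order (3,2), (3,5), (2,2), with no cell reused.
Route from (3,1): 4× right (reaching (3,5)), 2× up-left (reaching (1,3)), down-left to (2,2), left to (2,1) — 8 moves in all.
Check: order respected ((3,2) at step 1, (3,5) at step 4, (2,2) at step 7); 8 moves as required.

(3,1) - (3,2) - (3,3) - (3,4) - (3,5) - (2,4) - (1,3) - (2,2) - (2,1)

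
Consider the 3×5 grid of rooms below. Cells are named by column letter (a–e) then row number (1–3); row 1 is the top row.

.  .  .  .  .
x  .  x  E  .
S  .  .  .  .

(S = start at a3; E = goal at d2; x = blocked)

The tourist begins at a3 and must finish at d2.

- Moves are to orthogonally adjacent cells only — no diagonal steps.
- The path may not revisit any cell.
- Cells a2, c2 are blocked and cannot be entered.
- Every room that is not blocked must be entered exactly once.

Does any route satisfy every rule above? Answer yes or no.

no

Cell a1 has only one open neighbour but is neither the start nor the goal, so a Hamiltonian route would have to both enter and leave it through the same neighbour — impossible without revisiting.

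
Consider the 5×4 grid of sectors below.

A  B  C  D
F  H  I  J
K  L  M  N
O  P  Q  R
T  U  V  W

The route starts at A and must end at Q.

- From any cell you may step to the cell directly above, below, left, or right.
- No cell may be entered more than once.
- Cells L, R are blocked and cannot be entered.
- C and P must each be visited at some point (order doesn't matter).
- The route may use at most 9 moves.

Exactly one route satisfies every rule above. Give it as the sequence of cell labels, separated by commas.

A, B, C, I, H, F, K, O, P, Q

Any route must reach C and P and still end at Q within 9 moves, so the order of the required stops is forced.
Route from A: 2× right (reaching C), down to I, 2× left (reaching F), 2× down (reaching O), 2× right (reaching Q) — 9 moves in all.
Check: all required cells visited; 9 ≤ 9 moves.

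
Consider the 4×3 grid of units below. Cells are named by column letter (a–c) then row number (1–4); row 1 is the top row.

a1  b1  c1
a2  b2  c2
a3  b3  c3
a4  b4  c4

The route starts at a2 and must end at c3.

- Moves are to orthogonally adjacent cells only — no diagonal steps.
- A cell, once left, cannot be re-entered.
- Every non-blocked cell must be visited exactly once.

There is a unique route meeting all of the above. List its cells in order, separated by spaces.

Need to visit all 12 open cells exactly once, starting at a2 and ending at c3.
Cell c4 has only two open neighbours (c3 and b4), so the path must pass straight through it: one of those is the cell it's entered from and the other is where it exits.
Route from a2: up to a1, 2× right (reaching c1), down to c2, left to b2, down to b3, left to a3, down to a4, 2× right (reaching c4), up to c3 — 11 moves in all.
Check: all 12 open cells covered.

a2 a1 b1 c1 c2 b2 b3 a3 a4 b4 c4 c3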